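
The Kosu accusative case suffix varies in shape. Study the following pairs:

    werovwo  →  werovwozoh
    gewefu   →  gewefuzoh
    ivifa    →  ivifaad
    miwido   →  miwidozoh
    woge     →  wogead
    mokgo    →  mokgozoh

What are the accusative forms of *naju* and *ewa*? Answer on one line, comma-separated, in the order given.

najuzoh, ewaad

The suffix is conditioned by the last vowel: -zoh when the last vowel of the stem is a rounded vowel (*werovwo*, *gewefu*, *miwido*, *mokgo*); -ad when the last vowel of the stem is an unrounded vowel (*ivifa*, *woge*).
The last vowel of *naju* is /u/, which is a rounded vowel, so the suffix is -zoh, giving *najuzoh*.
*ewa*: last vowel = /a/, an unrounded vowel → -ad → *ewaad*.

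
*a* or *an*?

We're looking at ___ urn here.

an

The indefinite article is chosen by the initial *sound* of the following word, not its spelling.
*urn* begins with the sound /ɜr/ (u pronounced /ɜr/) — a vowel sound.
So the article is *an*: We're looking at an urn here.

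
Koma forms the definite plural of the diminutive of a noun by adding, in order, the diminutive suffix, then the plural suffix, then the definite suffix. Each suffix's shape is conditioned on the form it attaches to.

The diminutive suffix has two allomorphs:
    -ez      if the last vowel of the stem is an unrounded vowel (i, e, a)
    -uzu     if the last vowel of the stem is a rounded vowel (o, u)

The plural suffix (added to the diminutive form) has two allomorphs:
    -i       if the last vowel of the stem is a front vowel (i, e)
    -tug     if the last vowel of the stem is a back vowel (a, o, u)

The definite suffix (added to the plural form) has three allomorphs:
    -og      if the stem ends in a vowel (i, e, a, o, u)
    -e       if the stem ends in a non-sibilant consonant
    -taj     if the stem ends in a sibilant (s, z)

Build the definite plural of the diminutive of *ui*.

Since the last vowel of *ui* is /i/ (an unrounded vowel), it takes -ez, giving *uiez*.
Since the last vowel of the diminutive form *uiez* is /e/ (a front vowel), it takes -i, giving *uiezi*.
The plural form *uiezi*: final sound = /i/, a vowel → -og → *uieziog*.

uieziog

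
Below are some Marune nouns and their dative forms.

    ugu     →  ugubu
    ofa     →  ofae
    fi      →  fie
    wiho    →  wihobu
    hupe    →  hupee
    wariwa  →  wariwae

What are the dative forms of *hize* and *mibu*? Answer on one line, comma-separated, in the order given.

hizee, mibubu

The pattern is rounding harmony: -bu when the last vowel of the stem is a rounded vowel (*ugu*, *wiho*); -e when the last vowel of the stem is an unrounded vowel (*ofa*, *fi*, *hupe*, *wariwa*).
Since the last vowel of *hize* is /e/ (an unrounded vowel), it takes -e, giving *hizee*.
Since the last vowel of *mibu* is /u/ (a rounded vowel), it takes -bu, giving *mibubu*.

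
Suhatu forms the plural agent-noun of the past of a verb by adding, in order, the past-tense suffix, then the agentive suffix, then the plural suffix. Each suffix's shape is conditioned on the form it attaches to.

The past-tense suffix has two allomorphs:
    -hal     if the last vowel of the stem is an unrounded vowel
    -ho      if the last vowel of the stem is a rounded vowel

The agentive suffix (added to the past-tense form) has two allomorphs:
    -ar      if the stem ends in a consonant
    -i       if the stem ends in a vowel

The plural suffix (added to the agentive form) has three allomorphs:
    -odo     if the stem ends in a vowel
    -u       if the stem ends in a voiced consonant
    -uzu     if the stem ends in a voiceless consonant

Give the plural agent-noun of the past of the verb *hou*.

The last vowel of *hou* is /u/, which is a rounded vowel, so the past-tense suffix is -ho, giving *houho*.
Since the final sound of the past-tense form *houho* is /o/ (a vowel), it takes -i, giving *houhoi*.
The agentive form *houhoi* — final sound /i/ (a vowel) → -odo → *houhoiodo*.

houhoiodo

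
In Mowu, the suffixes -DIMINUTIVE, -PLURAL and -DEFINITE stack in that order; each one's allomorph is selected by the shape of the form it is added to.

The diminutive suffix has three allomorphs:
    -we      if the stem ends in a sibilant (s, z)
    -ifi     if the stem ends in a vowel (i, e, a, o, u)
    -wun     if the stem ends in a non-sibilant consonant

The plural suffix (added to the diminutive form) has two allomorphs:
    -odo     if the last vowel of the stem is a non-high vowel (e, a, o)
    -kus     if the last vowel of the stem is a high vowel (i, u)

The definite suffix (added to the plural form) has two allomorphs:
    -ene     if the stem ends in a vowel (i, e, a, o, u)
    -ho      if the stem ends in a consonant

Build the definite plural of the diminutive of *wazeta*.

*wazeta*: final sound = /a/, a vowel → -ifi → *wazetaifi*.
The diminutive form *wazetaifi*: last vowel = /i/, a high vowel → -kus → *wazetaifikus*.
The plural form *wazetaifikus* — final sound /s/ (a consonant) → -ho → *wazetaifikusho*.

wazetaifikusho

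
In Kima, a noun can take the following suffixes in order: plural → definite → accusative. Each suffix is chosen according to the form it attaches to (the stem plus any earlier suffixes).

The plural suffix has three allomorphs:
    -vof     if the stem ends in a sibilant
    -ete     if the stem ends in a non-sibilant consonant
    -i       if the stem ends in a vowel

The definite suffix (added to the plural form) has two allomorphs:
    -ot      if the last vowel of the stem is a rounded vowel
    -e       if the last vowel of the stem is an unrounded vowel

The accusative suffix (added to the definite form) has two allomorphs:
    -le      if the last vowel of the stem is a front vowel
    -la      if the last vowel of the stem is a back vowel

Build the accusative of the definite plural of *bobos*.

The final sound of *bobos* is /s/, which is a sibilant, so the plural suffix is -vof, giving *bobosvof*.
The plural form *bobosvof* — last vowel /o/ (a rounded vowel) → -ot → *bobosvofot*.
The last vowel of the definite form *bobosvofot* is /o/, which is a back vowel, so the accusative suffix is -la, giving *bobosvofotla*.

bobosvofotla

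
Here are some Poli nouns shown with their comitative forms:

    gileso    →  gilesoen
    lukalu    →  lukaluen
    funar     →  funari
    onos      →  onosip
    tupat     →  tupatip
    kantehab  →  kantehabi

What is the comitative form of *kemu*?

The suffix is conditioned by the final sound: -ip when the stem ends in a voiceless consonant (*onos*, *tupat*); -i when the stem ends in a voiced consonant (*funar*, *kantehab*); -en when the stem ends in a vowel (*gileso*, *lukalu*).
*kemu*: final sound = /u/, a vowel → -en → *kemuen*.

kemuen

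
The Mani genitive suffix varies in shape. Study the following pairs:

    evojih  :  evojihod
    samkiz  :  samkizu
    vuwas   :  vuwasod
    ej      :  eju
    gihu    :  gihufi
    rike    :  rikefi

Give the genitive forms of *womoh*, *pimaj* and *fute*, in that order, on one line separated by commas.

womohod, pimaju, futefi

The pattern is voicing of the final sound: -od when the stem ends in a voiceless consonant (*evojih*, *vuwas*); -u when the stem ends in a voiced consonant (*samkiz*, *ej*); -fi when the stem ends in a vowel (*gihu*, *rike*).
*womoh*: final sound = /h/, a voiceless consonant → -od → *womohod*.
*pimaj*: final sound = /j/, a voiced consonant → -u → *pimaju*.
Since the final sound of *fute* is /e/ (a vowel), it takes -fi, giving *futefi*.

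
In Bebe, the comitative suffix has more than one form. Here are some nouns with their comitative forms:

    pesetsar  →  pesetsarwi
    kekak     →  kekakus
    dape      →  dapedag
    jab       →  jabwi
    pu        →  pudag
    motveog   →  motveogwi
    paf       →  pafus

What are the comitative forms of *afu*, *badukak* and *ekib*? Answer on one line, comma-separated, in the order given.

afudag, badukakus, ekibwi

The suffix is conditioned by the final sound: -us when the stem ends in a voiceless consonant (*kekak*, *paf*); -wi when the stem ends in a voiced consonant (*pesetsar*, *jab*, *motveog*); -dag when the stem ends in a vowel (*dape*, *pu*).
*afu* — final sound /u/ (a vowel) → -dag → *afudag*.
The final sound of *badukak* is /k/, which is a voiceless consonant, so the suffix is -us, giving *badukakus*.
*ekib*: final sound = /b/, a voiced consonant → -wi → *ekibwi*.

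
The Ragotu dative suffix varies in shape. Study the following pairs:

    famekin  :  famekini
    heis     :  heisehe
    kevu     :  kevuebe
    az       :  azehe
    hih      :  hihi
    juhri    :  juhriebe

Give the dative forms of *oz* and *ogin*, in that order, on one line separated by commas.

ozehe, ogini

The suffix is conditioned by the final sound: -ehe when the stem ends in a sibilant (*heis*, *az*); -i when the stem ends in a non-sibilant consonant (*famekin*, *hih*); -ebe when the stem ends in a vowel (*kevu*, *juhri*).
Since the final sound of *oz* is /z/ (a sibilant), it takes -ehe, giving *ozehe*.
The final sound of *ogin* is /n/, which is a non-sibilant consonant, so the suffix is -i, giving *ogini*.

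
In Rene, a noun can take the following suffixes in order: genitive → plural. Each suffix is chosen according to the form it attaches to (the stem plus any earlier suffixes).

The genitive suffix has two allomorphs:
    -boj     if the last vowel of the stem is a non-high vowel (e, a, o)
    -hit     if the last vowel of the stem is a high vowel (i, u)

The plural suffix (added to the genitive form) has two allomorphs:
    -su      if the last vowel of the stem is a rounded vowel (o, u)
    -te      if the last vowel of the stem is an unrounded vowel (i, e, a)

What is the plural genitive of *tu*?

*tu* — last vowel /u/ (a high vowel) → -hit → *tuhit*.
The genitive form *tuhit* — last vowel /i/ (an unrounded vowel) → -te → *tuhitte*.

tuhitte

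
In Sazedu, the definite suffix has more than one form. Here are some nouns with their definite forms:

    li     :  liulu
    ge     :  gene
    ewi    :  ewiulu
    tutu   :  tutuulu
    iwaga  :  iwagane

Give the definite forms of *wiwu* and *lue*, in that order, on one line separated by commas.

wiwuulu, luene

The suffix is conditioned by the last vowel: -ulu when the last vowel of the stem is a high vowel (*li*, *ewi*, *tutu*); -ne when the last vowel of the stem is a non-high vowel (*ge*, *iwaga*).
Since the last vowel of *wiwu* is /u/ (a high vowel), it takes -ulu, giving *wiwuulu*.
*lue* — last vowel /e/ (a non-high vowel) → -ne → *luene*.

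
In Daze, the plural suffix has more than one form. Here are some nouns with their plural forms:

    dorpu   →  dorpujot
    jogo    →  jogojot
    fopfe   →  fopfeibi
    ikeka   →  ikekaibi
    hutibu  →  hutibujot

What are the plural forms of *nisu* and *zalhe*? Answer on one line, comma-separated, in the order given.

The alternation tracks the last vowel of the stem — -jot when the last vowel of the stem is a rounded vowel (*dorpu*, *jogo*, *hutibu*); -ibi when the last vowel of the stem is an unrounded vowel (*fopfe*, *ikeka*).
Since the last vowel of *nisu* is /u/ (a rounded vowel), it takes -jot, giving *nisujot*.
*zalhe*: last vowel = /e/, an unrounded vowel → -ibi → *zalheibi*.

nisujot, zalheibi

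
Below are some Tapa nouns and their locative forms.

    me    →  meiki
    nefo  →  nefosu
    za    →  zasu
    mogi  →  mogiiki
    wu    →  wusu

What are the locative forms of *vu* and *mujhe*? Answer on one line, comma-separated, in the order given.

The pattern is front/back vowel harmony: -iki when the last vowel of the stem is a front vowel (*me*, *mogi*); -su when the last vowel of the stem is a back vowel (*nefo*, *za*, *wu*).
Since the last vowel of *vu* is /u/ (a back vowel), it takes -su, giving *vusu*.
*mujhe* — last vowel /e/ (a front vowel) → -iki → *mujheiki*.

vusu, mujheiki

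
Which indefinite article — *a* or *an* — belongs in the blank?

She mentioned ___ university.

The indefinite article is chosen by the initial *sound* of the following word, not its spelling.
*university* begins with the sound /juː/ (u pronounced /juː/) — a consonant sound.
So the article is *a*: She mentioned a university.

a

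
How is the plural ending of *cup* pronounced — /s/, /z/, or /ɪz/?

/s/

The stem *cup* ends in a voiceless non-sibilant consonant.
The plural suffix surfaces as /ɪz/ after sibilants, /s/ after other voiceless consonants, and /z/ after other voiced sounds.
So the plural -s on *cup* is pronounced /s/.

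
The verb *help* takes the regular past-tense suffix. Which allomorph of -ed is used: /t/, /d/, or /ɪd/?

The stem *help* ends in a voiceless consonant other than /t/.
The -ed suffix is realized as /ɪd/ after /t, d/; as /t/ after other voiceless consonants; and as /d/ after other voiced sounds.
So -ed on *help* is pronounced /t/.

/t/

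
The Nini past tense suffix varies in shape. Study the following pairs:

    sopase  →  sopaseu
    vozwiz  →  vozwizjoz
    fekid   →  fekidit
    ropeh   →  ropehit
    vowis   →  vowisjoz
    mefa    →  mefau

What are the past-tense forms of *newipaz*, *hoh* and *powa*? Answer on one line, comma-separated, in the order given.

newipazjoz, hohit, powau

The alternation tracks the final sound of the stem — -joz when the stem ends in a sibilant (*vozwiz*, *vowis*); -it when the stem ends in a non-sibilant consonant (*fekid*, *ropeh*); -u when the stem ends in a vowel (*sopase*, *mefa*).
Since the final sound of *newipaz* is /z/ (a sibilant), it takes -joz, giving *newipazjoz*.
Since the final sound of *hoh* is /h/ (a non-sibilant consonant), it takes -it, giving *hohit*.
*powa* — final sound /a/ (a vowel) → -u → *powau*.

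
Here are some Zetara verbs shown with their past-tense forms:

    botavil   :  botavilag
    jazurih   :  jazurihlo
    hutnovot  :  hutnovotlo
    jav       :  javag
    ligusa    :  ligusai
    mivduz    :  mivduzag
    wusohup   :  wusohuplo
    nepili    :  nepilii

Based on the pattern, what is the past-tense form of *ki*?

Looking at the final sound of each stem: -lo when the stem ends in a voiceless consonant (*jazurih*, *hutnovot*, *wusohup*); -ag when the stem ends in a voiced consonant (*botavil*, *jav*, *mivduz*); -i when the stem ends in a vowel (*ligusa*, *nepili*).
*ki* — final sound /i/ (a vowel) → -i → *kii*.

kii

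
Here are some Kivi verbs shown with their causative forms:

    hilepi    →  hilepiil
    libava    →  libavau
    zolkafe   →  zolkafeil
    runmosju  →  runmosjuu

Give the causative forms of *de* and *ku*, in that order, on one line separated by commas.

Looking at the last vowel of each stem: -il when the last vowel of the stem is a front vowel (*hilepi*, *zolkafe*); -u when the last vowel of the stem is a back vowel (*libava*, *runmosju*).
*de*: last vowel = /e/, a front vowel → -il → *deil*.
The last vowel of *ku* is /u/, which is a back vowel, so the suffix is -u, giving *kuu*.

deil, kuu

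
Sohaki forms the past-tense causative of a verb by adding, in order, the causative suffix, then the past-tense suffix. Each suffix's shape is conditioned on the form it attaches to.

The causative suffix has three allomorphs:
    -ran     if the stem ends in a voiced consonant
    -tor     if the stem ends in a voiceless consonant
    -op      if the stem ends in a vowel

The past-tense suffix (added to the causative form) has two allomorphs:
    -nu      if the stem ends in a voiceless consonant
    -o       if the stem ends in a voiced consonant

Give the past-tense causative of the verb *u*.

Since the final sound of *u* is /u/ (a vowel), it takes -op, giving *uop*.
The causative form *uop*: final consonant = /p/, voiceless → -nu → *uopnu*.

uopnu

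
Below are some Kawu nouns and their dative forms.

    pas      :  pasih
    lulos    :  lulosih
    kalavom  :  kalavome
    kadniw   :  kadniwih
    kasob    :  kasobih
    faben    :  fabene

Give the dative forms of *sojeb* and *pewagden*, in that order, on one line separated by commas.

sojebih, pewagdene

The pattern is nasality of the final consonant: -e when the stem ends in a nasal (*kalavom*, *faben*); -ih when the stem ends in a non-nasal consonant (*pas*, *lulos*, *kadniw*, *kasob*).
The final consonant of *sojeb* is /b/, which is non-nasal, so the suffix is -ih, giving *sojebih*.
*pewagden*: final consonant = /n/, a nasal → -e → *pewagdene*.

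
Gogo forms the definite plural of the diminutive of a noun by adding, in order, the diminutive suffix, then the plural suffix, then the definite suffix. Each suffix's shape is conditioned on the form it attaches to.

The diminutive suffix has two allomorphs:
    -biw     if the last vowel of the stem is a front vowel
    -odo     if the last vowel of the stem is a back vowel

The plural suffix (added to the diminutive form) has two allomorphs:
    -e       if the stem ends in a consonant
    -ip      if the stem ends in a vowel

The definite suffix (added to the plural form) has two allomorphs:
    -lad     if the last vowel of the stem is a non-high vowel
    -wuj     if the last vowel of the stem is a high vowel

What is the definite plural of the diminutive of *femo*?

*femo*: last vowel = /o/, a back vowel → -odo → *femoodo*.
The diminutive form *femoodo* — final sound /o/ (a vowel) → -ip → *femoodoip*.
The plural form *femoodoip*: last vowel = /i/, a high vowel → -wuj → *femoodoipwuj*.

femoodoipwuj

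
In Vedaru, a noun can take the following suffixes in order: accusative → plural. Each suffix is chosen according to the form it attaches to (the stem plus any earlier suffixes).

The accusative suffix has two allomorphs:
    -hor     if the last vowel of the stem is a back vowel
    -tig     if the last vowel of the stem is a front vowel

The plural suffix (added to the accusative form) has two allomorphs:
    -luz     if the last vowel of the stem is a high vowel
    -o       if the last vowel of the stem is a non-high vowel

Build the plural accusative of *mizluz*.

The last vowel of *mizluz* is /u/, which is a back vowel, so the accusative suffix is -hor, giving *mizluzhor*.
Since the last vowel of the accusative form *mizluzhor* is /o/ (a non-high vowel), it takes -o, giving *mizluzhoro*.

mizluzhoro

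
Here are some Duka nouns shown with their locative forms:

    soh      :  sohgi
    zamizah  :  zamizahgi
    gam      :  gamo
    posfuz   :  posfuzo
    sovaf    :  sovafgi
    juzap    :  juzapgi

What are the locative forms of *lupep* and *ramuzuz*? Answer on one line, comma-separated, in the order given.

The alternation tracks the final consonant of the stem — -gi when the stem ends in a voiceless consonant (*soh*, *zamizah*, *sovaf*, *juzap*); -o when the stem ends in a voiced consonant (*gam*, *posfuz*).
*lupep* — final consonant /p/ (voiceless) → -gi → *lupepgi*.
*ramuzuz*: final consonant = /z/, voiced → -o → *ramuzuzo*.

lupepgi, ramuzuzo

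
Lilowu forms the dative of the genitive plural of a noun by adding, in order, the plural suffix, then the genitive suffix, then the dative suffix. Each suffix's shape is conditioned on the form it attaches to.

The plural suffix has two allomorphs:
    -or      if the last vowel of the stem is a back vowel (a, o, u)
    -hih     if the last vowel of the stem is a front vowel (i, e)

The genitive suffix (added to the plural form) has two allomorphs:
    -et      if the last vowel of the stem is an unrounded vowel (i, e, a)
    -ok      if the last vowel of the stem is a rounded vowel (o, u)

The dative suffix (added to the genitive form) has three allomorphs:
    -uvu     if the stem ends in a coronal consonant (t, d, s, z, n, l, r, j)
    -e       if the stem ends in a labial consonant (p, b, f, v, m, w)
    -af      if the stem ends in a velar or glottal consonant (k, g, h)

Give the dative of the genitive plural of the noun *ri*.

*ri* — last vowel /i/ (a front vowel) → -hih → *rihih*.
The plural form *rihih*: last vowel = /i/, an unrounded vowel → -et → *rihihet*.
The genitive form *rihihet* — final consonant /t/ (coronal) → -uvu → *rihihetuvu*.

rihihetuvu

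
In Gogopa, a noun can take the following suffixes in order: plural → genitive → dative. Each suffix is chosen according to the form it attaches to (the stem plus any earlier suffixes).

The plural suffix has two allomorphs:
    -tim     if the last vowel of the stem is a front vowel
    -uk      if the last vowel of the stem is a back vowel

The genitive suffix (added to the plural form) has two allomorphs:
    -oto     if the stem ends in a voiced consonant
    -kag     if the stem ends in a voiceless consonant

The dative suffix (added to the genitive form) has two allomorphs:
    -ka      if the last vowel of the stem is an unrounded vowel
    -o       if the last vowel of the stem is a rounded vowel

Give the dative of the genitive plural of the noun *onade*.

The last vowel of *onade* is /e/, which is a front vowel, so the plural suffix is -tim, giving *onadetim*.
The plural form *onadetim* — final consonant /m/ (voiced) → -oto → *onadetimoto*.
The genitive form *onadetimoto*: last vowel = /o/, a rounded vowel → -o → *onadetimotoo*.

onadetimotoo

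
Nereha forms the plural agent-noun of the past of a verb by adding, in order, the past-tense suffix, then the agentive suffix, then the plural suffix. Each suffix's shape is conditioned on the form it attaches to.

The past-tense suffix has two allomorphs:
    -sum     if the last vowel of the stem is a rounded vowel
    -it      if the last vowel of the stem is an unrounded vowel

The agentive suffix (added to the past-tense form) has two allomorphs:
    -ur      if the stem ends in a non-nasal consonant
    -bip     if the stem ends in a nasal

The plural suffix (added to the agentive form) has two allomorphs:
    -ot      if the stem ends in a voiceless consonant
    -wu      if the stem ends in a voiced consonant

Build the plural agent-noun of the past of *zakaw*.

zakawiturwu

*zakaw*: last vowel = /a/, an unrounded vowel → -it → *zakawit*.
The past-tense form *zakawit*: final consonant = /t/, non-nasal → -ur → *zakawitur*.
The agentive form *zakawitur* — final consonant /r/ (voiced) → -wu → *zakawiturwu*.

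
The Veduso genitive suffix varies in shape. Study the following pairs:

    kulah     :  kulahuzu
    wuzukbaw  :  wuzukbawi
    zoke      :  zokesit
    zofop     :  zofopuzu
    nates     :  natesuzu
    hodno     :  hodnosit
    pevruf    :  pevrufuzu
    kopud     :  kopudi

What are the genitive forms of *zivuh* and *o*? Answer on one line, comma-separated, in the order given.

zivuhuzu, osit

Looking at the final sound of each stem: -uzu when the stem ends in a voiceless consonant (*kulah*, *zofop*, *nates*, *pevruf*); -i when the stem ends in a voiced consonant (*wuzukbaw*, *kopud*); -sit when the stem ends in a vowel (*zoke*, *hodno*).
*zivuh* — final sound /h/ (a voiceless consonant) → -uzu → *zivuhuzu*.
*o*: final sound = /o/, a vowel → -sit → *osit*.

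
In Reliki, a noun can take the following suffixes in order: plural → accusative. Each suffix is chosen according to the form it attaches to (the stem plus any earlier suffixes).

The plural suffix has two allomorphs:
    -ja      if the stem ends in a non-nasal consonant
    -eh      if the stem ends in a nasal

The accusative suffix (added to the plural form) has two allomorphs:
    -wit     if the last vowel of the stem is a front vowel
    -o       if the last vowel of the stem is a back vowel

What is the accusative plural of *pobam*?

*pobam* — final consonant /m/ (a nasal) → -eh → *pobameh*.
The plural form *pobameh* — last vowel /e/ (a front vowel) → -wit → *pobamehwit*.

pobamehwit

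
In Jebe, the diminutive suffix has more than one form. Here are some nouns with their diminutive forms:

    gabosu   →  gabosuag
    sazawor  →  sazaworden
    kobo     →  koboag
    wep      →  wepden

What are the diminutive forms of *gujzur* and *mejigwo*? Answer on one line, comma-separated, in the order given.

gujzurden, mejigwoag

The pattern is consonant vs. vowel: -den when the stem ends in a consonant (*sazawor*, *wep*); -ag when the stem ends in a vowel (*gabosu*, *kobo*).
*gujzur* — final sound /r/ (a consonant) → -den → *gujzurden*.
*mejigwo*: final sound = /o/, a vowel → -ag → *mejigwoag*.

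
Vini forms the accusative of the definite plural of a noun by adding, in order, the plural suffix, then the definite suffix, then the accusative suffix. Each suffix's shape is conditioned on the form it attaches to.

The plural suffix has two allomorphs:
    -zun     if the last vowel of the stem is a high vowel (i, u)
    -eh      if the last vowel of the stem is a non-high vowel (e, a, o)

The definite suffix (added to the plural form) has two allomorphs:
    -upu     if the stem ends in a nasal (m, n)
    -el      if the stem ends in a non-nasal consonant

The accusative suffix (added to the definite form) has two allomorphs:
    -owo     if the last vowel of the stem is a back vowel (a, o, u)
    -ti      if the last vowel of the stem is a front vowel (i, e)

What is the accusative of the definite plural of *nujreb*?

nujrebehelti

Since the last vowel of *nujreb* is /e/ (a non-high vowel), it takes -eh, giving *nujrebeh*.
Since the final consonant of the plural form *nujrebeh* is /h/ (non-nasal), it takes -el, giving *nujrebehel*.
Since the last vowel of the definite form *nujrebehel* is /e/ (a front vowel), it takes -ti, giving *nujrebehelti*.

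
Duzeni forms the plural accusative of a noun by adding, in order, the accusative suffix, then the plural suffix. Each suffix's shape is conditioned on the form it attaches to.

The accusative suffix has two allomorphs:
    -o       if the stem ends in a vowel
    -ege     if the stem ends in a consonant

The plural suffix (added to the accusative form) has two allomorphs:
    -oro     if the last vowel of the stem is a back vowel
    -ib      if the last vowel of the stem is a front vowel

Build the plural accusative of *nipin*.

Since the final sound of *nipin* is /n/ (a consonant), it takes -ege, giving *nipinege*.
The accusative form *nipinege* — last vowel /e/ (a front vowel) → -ib → *nipinegeib*.

nipinegeib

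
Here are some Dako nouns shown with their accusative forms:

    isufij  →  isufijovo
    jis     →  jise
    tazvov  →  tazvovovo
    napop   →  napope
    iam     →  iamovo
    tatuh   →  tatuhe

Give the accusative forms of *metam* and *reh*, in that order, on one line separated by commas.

The suffix is conditioned by the final consonant: -e when the stem ends in a voiceless consonant (*jis*, *napop*, *tatuh*); -ovo when the stem ends in a voiced consonant (*isufij*, *tazvov*, *iam*).
*metam*: final consonant = /m/, voiced → -ovo → *metamovo*.
Since the final consonant of *reh* is /h/ (voiceless), it takes -e, giving *rehe*.

metamovo, rehe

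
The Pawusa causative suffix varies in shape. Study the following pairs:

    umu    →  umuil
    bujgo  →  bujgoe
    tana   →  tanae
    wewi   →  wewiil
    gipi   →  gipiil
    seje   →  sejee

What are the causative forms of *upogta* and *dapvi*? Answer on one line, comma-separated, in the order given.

The pattern is height harmony: -il when the last vowel of the stem is a high vowel (*umu*, *wewi*, *gipi*); -e when the last vowel of the stem is a non-high vowel (*bujgo*, *tana*, *seje*).
*upogta*: last vowel = /a/, a non-high vowel → -e → *upogtae*.
*dapvi*: last vowel = /i/, a high vowel → -il → *dapviil*.

upogtae, dapviil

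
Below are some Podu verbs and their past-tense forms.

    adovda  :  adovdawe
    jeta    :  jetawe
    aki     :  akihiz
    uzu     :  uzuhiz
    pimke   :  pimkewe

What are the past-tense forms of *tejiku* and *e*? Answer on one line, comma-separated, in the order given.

Looking at the last vowel of each stem: -hiz when the last vowel of the stem is a high vowel (*aki*, *uzu*); -we when the last vowel of the stem is a non-high vowel (*adovda*, *jeta*, *pimke*).
*tejiku*: last vowel = /u/, a high vowel → -hiz → *tejikuhiz*.
Since the last vowel of *e* is /e/ (a non-high vowel), it takes -we, giving *ewe*.

tejikuhiz, ewe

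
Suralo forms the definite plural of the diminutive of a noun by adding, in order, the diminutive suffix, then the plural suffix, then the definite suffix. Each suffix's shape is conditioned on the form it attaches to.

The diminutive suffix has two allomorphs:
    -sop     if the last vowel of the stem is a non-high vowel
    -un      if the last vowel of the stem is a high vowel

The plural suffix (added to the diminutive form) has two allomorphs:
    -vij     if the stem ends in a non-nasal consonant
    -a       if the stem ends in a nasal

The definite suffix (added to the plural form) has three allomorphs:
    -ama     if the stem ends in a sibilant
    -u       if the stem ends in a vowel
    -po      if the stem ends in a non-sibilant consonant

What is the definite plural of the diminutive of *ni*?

niunau

The last vowel of *ni* is /i/, which is a high vowel, so the diminutive suffix is -un, giving *niun*.
The diminutive form *niun* — final consonant /n/ (a nasal) → -a → *niuna*.
Since the final sound of the plural form *niuna* is /a/ (a vowel), it takes -u, giving *niunau*.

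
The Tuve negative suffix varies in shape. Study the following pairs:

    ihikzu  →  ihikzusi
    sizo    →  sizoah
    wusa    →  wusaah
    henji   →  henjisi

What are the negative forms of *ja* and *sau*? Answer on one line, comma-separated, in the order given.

jaah, sausi

The alternation tracks the last vowel of the stem — -si when the last vowel of the stem is a high vowel (*ihikzu*, *henji*); -ah when the last vowel of the stem is a non-high vowel (*sizo*, *wusa*).
Since the last vowel of *ja* is /a/ (a non-high vowel), it takes -ah, giving *jaah*.
Since the last vowel of *sau* is /u/ (a high vowel), it takes -si, giving *sausi*.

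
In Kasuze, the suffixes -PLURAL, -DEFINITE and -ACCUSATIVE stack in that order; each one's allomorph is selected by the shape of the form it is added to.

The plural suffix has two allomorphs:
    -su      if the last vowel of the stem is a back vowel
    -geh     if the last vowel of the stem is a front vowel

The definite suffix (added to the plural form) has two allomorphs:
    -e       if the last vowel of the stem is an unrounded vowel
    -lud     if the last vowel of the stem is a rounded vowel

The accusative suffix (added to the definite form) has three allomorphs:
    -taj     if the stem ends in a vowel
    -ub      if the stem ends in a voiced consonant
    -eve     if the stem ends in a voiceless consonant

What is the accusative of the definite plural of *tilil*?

tililgehetaj

*tilil*: last vowel = /i/, a front vowel → -geh → *tililgeh*.
The plural form *tililgeh*: last vowel = /e/, an unrounded vowel → -e → *tililgehe*.
The definite form *tililgehe* — final sound /e/ (a vowel) → -taj → *tililgehetaj*.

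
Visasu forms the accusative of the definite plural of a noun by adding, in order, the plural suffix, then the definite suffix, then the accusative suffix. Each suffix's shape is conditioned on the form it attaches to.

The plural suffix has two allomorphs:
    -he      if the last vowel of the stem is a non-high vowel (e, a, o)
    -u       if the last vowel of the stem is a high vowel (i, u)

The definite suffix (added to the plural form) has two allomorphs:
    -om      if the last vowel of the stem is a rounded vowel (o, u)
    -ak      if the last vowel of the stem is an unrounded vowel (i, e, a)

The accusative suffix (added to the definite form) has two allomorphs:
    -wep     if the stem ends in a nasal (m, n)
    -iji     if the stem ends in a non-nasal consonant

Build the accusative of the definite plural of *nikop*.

The last vowel of *nikop* is /o/, which is a non-high vowel, so the plural suffix is -he, giving *nikophe*.
The plural form *nikophe*: last vowel = /e/, an unrounded vowel → -ak → *nikopheak*.
Since the final consonant of the definite form *nikopheak* is /k/ (non-nasal), it takes -iji, giving *nikopheakiji*.

nikopheakiji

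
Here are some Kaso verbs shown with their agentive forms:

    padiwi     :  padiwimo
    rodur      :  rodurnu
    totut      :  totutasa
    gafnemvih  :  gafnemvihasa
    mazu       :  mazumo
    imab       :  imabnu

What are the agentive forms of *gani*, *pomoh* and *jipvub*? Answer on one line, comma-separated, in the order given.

The alternation tracks the final sound of the stem — -asa when the stem ends in a voiceless consonant (*totut*, *gafnemvih*); -nu when the stem ends in a voiced consonant (*rodur*, *imab*); -mo when the stem ends in a vowel (*padiwi*, *mazu*).
The final sound of *gani* is /i/, which is a vowel, so the suffix is -mo, giving *ganimo*.
Since the final sound of *pomoh* is /h/ (a voiceless consonant), it takes -asa, giving *pomohasa*.
The final sound of *jipvub* is /b/, which is a voiced consonant, so the suffix is -nu, giving *jipvubnu*.

ganimo, pomohasa, jipvubnu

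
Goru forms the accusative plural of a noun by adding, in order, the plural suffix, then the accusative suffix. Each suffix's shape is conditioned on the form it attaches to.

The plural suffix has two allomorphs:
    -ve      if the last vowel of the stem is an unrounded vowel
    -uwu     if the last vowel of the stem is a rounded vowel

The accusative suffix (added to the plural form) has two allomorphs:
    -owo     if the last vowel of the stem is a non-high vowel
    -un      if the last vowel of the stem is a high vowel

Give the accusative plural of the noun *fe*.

*fe* — last vowel /e/ (an unrounded vowel) → -ve → *feve*.
The plural form *feve*: last vowel = /e/, a non-high vowel → -owo → *feveowo*.

feveowo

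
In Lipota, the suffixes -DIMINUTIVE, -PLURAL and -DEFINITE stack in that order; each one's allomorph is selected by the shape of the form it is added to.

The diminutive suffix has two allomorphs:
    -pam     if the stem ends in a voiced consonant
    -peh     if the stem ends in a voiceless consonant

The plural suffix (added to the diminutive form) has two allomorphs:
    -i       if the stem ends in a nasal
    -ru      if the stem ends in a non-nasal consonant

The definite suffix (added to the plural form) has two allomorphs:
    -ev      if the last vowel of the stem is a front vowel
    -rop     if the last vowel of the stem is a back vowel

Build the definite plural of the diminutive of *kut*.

kutpehrurop

The final consonant of *kut* is /t/, which is voiceless, so the diminutive suffix is -peh, giving *kutpeh*.
The diminutive form *kutpeh*: final consonant = /h/, non-nasal → -ru → *kutpehru*.
The plural form *kutpehru*: last vowel = /u/, a back vowel → -rop → *kutpehrurop*.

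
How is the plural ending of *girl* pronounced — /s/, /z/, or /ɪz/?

/z/

The stem *girl* ends in a voiced non-sibilant sound.
The plural suffix surfaces as /ɪz/ after sibilants, /s/ after other voiceless consonants, and /z/ after other voiced sounds.
So the plural -s on *girl* is pronounced /z/.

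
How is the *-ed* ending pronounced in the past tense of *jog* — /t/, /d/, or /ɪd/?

/d/

The stem *jog* ends in a voiced sound other than /d/.
The -ed suffix is realized as /ɪd/ after /t, d/; as /t/ after other voiceless consonants; and as /d/ after other voiced sounds.
So -ed on *jog* is pronounced /d/.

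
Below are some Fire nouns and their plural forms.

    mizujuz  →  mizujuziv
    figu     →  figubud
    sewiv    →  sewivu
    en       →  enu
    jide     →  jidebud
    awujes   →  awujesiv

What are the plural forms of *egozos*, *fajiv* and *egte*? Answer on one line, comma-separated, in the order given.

egozosiv, fajivu, egtebud

The pattern is sibilance of the final sound: -iv when the stem ends in a sibilant (*mizujuz*, *awujes*); -u when the stem ends in a non-sibilant consonant (*sewiv*, *en*); -bud when the stem ends in a vowel (*figu*, *jide*).
Since the final sound of *egozos* is /s/ (a sibilant), it takes -iv, giving *egozosiv*.
Since the final sound of *fajiv* is /v/ (a non-sibilant consonant), it takes -u, giving *fajivu*.
Since the final sound of *egte* is /e/ (a vowel), it takes -bud, giving *egtebud*.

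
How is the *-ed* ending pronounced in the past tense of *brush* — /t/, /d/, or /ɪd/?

/t/

The stem *brush* ends in a voiceless consonant other than /t/.
The -ed suffix is realized as /ɪd/ after /t, d/; as /t/ after other voiceless consonants; and as /d/ after other voiced sounds.
So -ed on *brush* is pronounced /t/.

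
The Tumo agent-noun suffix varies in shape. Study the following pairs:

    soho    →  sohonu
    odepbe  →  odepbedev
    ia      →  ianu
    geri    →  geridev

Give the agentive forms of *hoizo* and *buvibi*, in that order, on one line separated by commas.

Looking at the last vowel of each stem: -dev when the last vowel of the stem is a front vowel (*odepbe*, *geri*); -nu when the last vowel of the stem is a back vowel (*soho*, *ia*).
*hoizo* — last vowel /o/ (a back vowel) → -nu → *hoizonu*.
*buvibi* — last vowel /i/ (a front vowel) → -dev → *buvibidev*.

hoizonu, buvibidev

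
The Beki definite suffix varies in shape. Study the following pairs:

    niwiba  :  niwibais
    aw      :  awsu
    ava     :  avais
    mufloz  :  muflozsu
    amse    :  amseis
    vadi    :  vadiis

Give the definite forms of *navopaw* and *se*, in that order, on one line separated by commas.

Looking at the final sound of each stem: -su when the stem ends in a consonant (*aw*, *mufloz*); -is when the stem ends in a vowel (*niwiba*, *ava*, *amse*, *vadi*).
Since the final sound of *navopaw* is /w/ (a consonant), it takes -su, giving *navopawsu*.
*se* — final sound /e/ (a vowel) → -is → *seis*.

navopawsu, seis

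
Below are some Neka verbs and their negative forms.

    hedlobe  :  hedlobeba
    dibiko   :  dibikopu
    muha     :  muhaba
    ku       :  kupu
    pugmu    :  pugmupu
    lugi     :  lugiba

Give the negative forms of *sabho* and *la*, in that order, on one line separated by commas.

The alternation tracks the last vowel of the stem — -pu when the last vowel of the stem is a rounded vowel (*dibiko*, *ku*, *pugmu*); -ba when the last vowel of the stem is an unrounded vowel (*hedlobe*, *muha*, *lugi*).
The last vowel of *sabho* is /o/, which is a rounded vowel, so the suffix is -pu, giving *sabhopu*.
*la* — last vowel /a/ (an unrounded vowel) → -ba → *laba*.

sabhopu, laba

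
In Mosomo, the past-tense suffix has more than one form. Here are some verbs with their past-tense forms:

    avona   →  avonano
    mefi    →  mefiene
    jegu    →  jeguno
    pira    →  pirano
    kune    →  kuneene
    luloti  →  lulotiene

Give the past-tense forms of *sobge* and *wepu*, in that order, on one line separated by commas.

sobgeene, wepuno

Looking at the last vowel of each stem: -ene when the last vowel of the stem is a front vowel (*mefi*, *kune*, *luloti*); -no when the last vowel of the stem is a back vowel (*avona*, *jegu*, *pira*).
*sobge*: last vowel = /e/, a front vowel → -ene → *sobgeene*.
*wepu*: last vowel = /u/, a back vowel → -no → *wepuno*.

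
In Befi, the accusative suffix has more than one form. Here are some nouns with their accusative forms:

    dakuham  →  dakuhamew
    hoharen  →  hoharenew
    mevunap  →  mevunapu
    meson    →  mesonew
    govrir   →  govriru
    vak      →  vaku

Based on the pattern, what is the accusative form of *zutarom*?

The pattern is nasality of the final consonant: -ew when the stem ends in a nasal (*dakuham*, *hoharen*, *meson*); -u when the stem ends in a non-nasal consonant (*mevunap*, *govrir*, *vak*).
Since the final consonant of *zutarom* is /m/ (a nasal), it takes -ew, giving *zutaromew*.

zutaromew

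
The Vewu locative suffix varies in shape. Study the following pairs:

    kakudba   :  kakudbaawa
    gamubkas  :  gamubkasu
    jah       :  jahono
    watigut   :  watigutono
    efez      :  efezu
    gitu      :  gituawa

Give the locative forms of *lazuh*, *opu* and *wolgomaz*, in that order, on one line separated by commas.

The pattern is sibilance of the final sound: -u when the stem ends in a sibilant (*gamubkas*, *efez*); -ono when the stem ends in a non-sibilant consonant (*jah*, *watigut*); -awa when the stem ends in a vowel (*kakudba*, *gitu*).
The final sound of *lazuh* is /h/, which is a non-sibilant consonant, so the suffix is -ono, giving *lazuhono*.
The final sound of *opu* is /u/, which is a vowel, so the suffix is -awa, giving *opuawa*.
*wolgomaz* — final sound /z/ (a sibilant) → -u → *wolgomazu*.

lazuhono, opuawa, wolgomazu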